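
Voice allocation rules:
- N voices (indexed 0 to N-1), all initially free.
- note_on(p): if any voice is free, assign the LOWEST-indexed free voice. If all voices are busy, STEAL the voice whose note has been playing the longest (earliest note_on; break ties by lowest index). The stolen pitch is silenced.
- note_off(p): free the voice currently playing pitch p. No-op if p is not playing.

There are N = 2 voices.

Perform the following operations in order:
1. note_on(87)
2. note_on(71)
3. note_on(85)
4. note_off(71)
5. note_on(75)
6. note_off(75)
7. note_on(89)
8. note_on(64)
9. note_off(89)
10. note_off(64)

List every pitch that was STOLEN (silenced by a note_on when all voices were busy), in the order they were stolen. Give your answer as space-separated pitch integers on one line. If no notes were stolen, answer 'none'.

Answer: 87 85

Derivation:
Op 1: note_on(87): voice 0 is free -> assigned | voices=[87 -]
Op 2: note_on(71): voice 1 is free -> assigned | voices=[87 71]
Op 3: note_on(85): all voices busy, STEAL voice 0 (pitch 87, oldest) -> assign | voices=[85 71]
Op 4: note_off(71): free voice 1 | voices=[85 -]
Op 5: note_on(75): voice 1 is free -> assigned | voices=[85 75]
Op 6: note_off(75): free voice 1 | voices=[85 -]
Op 7: note_on(89): voice 1 is free -> assigned | voices=[85 89]
Op 8: note_on(64): all voices busy, STEAL voice 0 (pitch 85, oldest) -> assign | voices=[64 89]
Op 9: note_off(89): free voice 1 | voices=[64 -]
Op 10: note_off(64): free voice 0 | voices=[- -]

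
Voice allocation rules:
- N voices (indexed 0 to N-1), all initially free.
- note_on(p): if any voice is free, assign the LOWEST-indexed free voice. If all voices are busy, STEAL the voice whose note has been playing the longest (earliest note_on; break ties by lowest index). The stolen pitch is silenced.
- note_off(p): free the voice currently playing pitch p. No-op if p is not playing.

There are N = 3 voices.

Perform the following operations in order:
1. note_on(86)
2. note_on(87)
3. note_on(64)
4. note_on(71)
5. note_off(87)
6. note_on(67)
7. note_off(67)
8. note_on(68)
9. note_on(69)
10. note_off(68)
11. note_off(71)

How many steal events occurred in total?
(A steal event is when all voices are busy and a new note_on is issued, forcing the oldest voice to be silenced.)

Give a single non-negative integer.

Op 1: note_on(86): voice 0 is free -> assigned | voices=[86 - -]
Op 2: note_on(87): voice 1 is free -> assigned | voices=[86 87 -]
Op 3: note_on(64): voice 2 is free -> assigned | voices=[86 87 64]
Op 4: note_on(71): all voices busy, STEAL voice 0 (pitch 86, oldest) -> assign | voices=[71 87 64]
Op 5: note_off(87): free voice 1 | voices=[71 - 64]
Op 6: note_on(67): voice 1 is free -> assigned | voices=[71 67 64]
Op 7: note_off(67): free voice 1 | voices=[71 - 64]
Op 8: note_on(68): voice 1 is free -> assigned | voices=[71 68 64]
Op 9: note_on(69): all voices busy, STEAL voice 2 (pitch 64, oldest) -> assign | voices=[71 68 69]
Op 10: note_off(68): free voice 1 | voices=[71 - 69]
Op 11: note_off(71): free voice 0 | voices=[- - 69]

Answer: 2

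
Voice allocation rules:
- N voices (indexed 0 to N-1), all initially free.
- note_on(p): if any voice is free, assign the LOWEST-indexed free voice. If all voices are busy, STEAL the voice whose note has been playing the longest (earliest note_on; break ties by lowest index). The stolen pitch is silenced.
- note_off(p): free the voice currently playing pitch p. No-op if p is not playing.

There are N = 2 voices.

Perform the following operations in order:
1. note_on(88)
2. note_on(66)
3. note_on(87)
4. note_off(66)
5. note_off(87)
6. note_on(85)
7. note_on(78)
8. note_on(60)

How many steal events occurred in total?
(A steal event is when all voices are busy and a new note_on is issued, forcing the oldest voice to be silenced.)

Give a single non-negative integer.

Op 1: note_on(88): voice 0 is free -> assigned | voices=[88 -]
Op 2: note_on(66): voice 1 is free -> assigned | voices=[88 66]
Op 3: note_on(87): all voices busy, STEAL voice 0 (pitch 88, oldest) -> assign | voices=[87 66]
Op 4: note_off(66): free voice 1 | voices=[87 -]
Op 5: note_off(87): free voice 0 | voices=[- -]
Op 6: note_on(85): voice 0 is free -> assigned | voices=[85 -]
Op 7: note_on(78): voice 1 is free -> assigned | voices=[85 78]
Op 8: note_on(60): all voices busy, STEAL voice 0 (pitch 85, oldest) -> assign | voices=[60 78]

Answer: 2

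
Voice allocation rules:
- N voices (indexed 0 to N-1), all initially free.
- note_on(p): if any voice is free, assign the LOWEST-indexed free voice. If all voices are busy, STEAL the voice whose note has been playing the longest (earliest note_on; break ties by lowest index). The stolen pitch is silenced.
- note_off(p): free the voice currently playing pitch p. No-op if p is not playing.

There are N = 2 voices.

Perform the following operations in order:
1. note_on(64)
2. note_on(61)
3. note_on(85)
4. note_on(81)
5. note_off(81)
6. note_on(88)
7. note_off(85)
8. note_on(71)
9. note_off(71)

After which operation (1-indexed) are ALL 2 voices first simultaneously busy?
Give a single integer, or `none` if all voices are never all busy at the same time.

Op 1: note_on(64): voice 0 is free -> assigned | voices=[64 -]
Op 2: note_on(61): voice 1 is free -> assigned | voices=[64 61]
Op 3: note_on(85): all voices busy, STEAL voice 0 (pitch 64, oldest) -> assign | voices=[85 61]
Op 4: note_on(81): all voices busy, STEAL voice 1 (pitch 61, oldest) -> assign | voices=[85 81]
Op 5: note_off(81): free voice 1 | voices=[85 -]
Op 6: note_on(88): voice 1 is free -> assigned | voices=[85 88]
Op 7: note_off(85): free voice 0 | voices=[- 88]
Op 8: note_on(71): voice 0 is free -> assigned | voices=[71 88]
Op 9: note_off(71): free voice 0 | voices=[- 88]

Answer: 2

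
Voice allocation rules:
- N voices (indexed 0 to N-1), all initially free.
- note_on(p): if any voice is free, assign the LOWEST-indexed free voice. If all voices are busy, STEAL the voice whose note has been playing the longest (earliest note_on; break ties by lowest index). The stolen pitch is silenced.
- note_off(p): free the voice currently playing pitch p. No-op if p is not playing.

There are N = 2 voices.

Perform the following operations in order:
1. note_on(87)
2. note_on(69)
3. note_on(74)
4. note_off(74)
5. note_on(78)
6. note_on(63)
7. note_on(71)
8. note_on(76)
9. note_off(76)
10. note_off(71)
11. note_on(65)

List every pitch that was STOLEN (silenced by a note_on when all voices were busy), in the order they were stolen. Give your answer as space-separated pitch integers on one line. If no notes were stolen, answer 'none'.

Answer: 87 69 78 63

Derivation:
Op 1: note_on(87): voice 0 is free -> assigned | voices=[87 -]
Op 2: note_on(69): voice 1 is free -> assigned | voices=[87 69]
Op 3: note_on(74): all voices busy, STEAL voice 0 (pitch 87, oldest) -> assign | voices=[74 69]
Op 4: note_off(74): free voice 0 | voices=[- 69]
Op 5: note_on(78): voice 0 is free -> assigned | voices=[78 69]
Op 6: note_on(63): all voices busy, STEAL voice 1 (pitch 69, oldest) -> assign | voices=[78 63]
Op 7: note_on(71): all voices busy, STEAL voice 0 (pitch 78, oldest) -> assign | voices=[71 63]
Op 8: note_on(76): all voices busy, STEAL voice 1 (pitch 63, oldest) -> assign | voices=[71 76]
Op 9: note_off(76): free voice 1 | voices=[71 -]
Op 10: note_off(71): free voice 0 | voices=[- -]
Op 11: note_on(65): voice 0 is free -> assigned | voices=[65 -]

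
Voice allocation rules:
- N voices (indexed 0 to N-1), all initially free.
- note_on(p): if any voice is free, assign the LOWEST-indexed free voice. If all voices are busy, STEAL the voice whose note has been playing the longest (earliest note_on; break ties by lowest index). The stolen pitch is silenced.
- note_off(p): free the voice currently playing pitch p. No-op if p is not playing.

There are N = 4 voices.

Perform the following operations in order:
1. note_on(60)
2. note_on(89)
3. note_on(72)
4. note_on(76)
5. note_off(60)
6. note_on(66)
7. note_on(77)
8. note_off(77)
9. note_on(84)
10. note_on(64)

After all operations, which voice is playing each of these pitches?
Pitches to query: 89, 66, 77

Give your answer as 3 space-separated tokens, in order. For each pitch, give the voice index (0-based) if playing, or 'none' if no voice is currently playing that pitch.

Answer: none 0 none

Derivation:
Op 1: note_on(60): voice 0 is free -> assigned | voices=[60 - - -]
Op 2: note_on(89): voice 1 is free -> assigned | voices=[60 89 - -]
Op 3: note_on(72): voice 2 is free -> assigned | voices=[60 89 72 -]
Op 4: note_on(76): voice 3 is free -> assigned | voices=[60 89 72 76]
Op 5: note_off(60): free voice 0 | voices=[- 89 72 76]
Op 6: note_on(66): voice 0 is free -> assigned | voices=[66 89 72 76]
Op 7: note_on(77): all voices busy, STEAL voice 1 (pitch 89, oldest) -> assign | voices=[66 77 72 76]
Op 8: note_off(77): free voice 1 | voices=[66 - 72 76]
Op 9: note_on(84): voice 1 is free -> assigned | voices=[66 84 72 76]
Op 10: note_on(64): all voices busy, STEAL voice 2 (pitch 72, oldest) -> assign | voices=[66 84 64 76]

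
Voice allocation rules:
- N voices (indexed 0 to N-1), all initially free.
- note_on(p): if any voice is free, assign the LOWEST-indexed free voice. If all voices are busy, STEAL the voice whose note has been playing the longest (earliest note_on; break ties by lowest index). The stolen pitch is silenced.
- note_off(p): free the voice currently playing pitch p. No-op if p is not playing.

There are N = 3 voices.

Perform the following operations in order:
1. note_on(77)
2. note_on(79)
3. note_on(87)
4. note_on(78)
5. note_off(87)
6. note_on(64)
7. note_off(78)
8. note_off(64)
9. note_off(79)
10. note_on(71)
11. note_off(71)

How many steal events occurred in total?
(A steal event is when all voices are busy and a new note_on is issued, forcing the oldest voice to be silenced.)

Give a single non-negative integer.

Op 1: note_on(77): voice 0 is free -> assigned | voices=[77 - -]
Op 2: note_on(79): voice 1 is free -> assigned | voices=[77 79 -]
Op 3: note_on(87): voice 2 is free -> assigned | voices=[77 79 87]
Op 4: note_on(78): all voices busy, STEAL voice 0 (pitch 77, oldest) -> assign | voices=[78 79 87]
Op 5: note_off(87): free voice 2 | voices=[78 79 -]
Op 6: note_on(64): voice 2 is free -> assigned | voices=[78 79 64]
Op 7: note_off(78): free voice 0 | voices=[- 79 64]
Op 8: note_off(64): free voice 2 | voices=[- 79 -]
Op 9: note_off(79): free voice 1 | voices=[- - -]
Op 10: note_on(71): voice 0 is free -> assigned | voices=[71 - -]
Op 11: note_off(71): free voice 0 | voices=[- - -]

Answer: 1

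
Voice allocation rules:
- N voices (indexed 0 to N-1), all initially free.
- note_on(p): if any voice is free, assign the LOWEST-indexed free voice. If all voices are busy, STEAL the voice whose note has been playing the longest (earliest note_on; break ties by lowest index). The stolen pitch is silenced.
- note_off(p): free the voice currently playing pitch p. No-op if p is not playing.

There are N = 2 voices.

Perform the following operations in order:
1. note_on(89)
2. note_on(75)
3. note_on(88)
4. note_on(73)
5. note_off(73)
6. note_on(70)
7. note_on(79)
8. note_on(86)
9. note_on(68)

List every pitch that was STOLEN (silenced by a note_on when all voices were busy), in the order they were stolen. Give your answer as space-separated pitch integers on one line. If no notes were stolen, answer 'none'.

Answer: 89 75 88 70 79

Derivation:
Op 1: note_on(89): voice 0 is free -> assigned | voices=[89 -]
Op 2: note_on(75): voice 1 is free -> assigned | voices=[89 75]
Op 3: note_on(88): all voices busy, STEAL voice 0 (pitch 89, oldest) -> assign | voices=[88 75]
Op 4: note_on(73): all voices busy, STEAL voice 1 (pitch 75, oldest) -> assign | voices=[88 73]
Op 5: note_off(73): free voice 1 | voices=[88 -]
Op 6: note_on(70): voice 1 is free -> assigned | voices=[88 70]
Op 7: note_on(79): all voices busy, STEAL voice 0 (pitch 88, oldest) -> assign | voices=[79 70]
Op 8: note_on(86): all voices busy, STEAL voice 1 (pitch 70, oldest) -> assign | voices=[79 86]
Op 9: note_on(68): all voices busy, STEAL voice 0 (pitch 79, oldest) -> assign | voices=[68 86]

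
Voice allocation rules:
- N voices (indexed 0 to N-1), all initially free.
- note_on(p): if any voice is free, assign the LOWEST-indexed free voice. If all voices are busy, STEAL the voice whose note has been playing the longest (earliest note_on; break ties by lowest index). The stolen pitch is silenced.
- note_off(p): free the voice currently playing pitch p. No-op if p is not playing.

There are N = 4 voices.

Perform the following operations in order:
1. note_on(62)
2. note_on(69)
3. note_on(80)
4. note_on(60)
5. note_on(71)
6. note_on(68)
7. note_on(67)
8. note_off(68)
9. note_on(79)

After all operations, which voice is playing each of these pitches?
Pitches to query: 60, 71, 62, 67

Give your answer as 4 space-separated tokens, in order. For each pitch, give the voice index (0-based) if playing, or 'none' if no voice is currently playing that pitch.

Answer: 3 0 none 2

Derivation:
Op 1: note_on(62): voice 0 is free -> assigned | voices=[62 - - -]
Op 2: note_on(69): voice 1 is free -> assigned | voices=[62 69 - -]
Op 3: note_on(80): voice 2 is free -> assigned | voices=[62 69 80 -]
Op 4: note_on(60): voice 3 is free -> assigned | voices=[62 69 80 60]
Op 5: note_on(71): all voices busy, STEAL voice 0 (pitch 62, oldest) -> assign | voices=[71 69 80 60]
Op 6: note_on(68): all voices busy, STEAL voice 1 (pitch 69, oldest) -> assign | voices=[71 68 80 60]
Op 7: note_on(67): all voices busy, STEAL voice 2 (pitch 80, oldest) -> assign | voices=[71 68 67 60]
Op 8: note_off(68): free voice 1 | voices=[71 - 67 60]
Op 9: note_on(79): voice 1 is free -> assigned | voices=[71 79 67 60]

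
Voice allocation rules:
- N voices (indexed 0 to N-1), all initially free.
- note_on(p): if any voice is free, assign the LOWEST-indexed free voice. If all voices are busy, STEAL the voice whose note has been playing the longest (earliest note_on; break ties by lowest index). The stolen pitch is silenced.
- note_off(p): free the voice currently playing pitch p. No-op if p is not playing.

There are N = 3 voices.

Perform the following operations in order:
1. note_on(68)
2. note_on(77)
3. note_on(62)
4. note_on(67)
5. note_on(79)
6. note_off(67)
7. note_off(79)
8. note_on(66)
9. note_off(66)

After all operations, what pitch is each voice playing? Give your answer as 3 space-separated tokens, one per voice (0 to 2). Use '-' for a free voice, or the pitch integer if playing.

Op 1: note_on(68): voice 0 is free -> assigned | voices=[68 - -]
Op 2: note_on(77): voice 1 is free -> assigned | voices=[68 77 -]
Op 3: note_on(62): voice 2 is free -> assigned | voices=[68 77 62]
Op 4: note_on(67): all voices busy, STEAL voice 0 (pitch 68, oldest) -> assign | voices=[67 77 62]
Op 5: note_on(79): all voices busy, STEAL voice 1 (pitch 77, oldest) -> assign | voices=[67 79 62]
Op 6: note_off(67): free voice 0 | voices=[- 79 62]
Op 7: note_off(79): free voice 1 | voices=[- - 62]
Op 8: note_on(66): voice 0 is free -> assigned | voices=[66 - 62]
Op 9: note_off(66): free voice 0 | voices=[- - 62]

Answer: - - 62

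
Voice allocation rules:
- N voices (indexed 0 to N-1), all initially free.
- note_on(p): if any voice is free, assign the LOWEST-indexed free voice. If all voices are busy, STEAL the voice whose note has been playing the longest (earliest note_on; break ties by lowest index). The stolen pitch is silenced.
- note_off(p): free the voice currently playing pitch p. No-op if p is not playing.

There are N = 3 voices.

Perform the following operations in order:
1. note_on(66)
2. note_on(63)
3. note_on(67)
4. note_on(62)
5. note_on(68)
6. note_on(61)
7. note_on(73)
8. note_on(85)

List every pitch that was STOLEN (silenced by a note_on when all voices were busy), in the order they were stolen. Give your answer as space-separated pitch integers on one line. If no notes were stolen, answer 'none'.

Op 1: note_on(66): voice 0 is free -> assigned | voices=[66 - -]
Op 2: note_on(63): voice 1 is free -> assigned | voices=[66 63 -]
Op 3: note_on(67): voice 2 is free -> assigned | voices=[66 63 67]
Op 4: note_on(62): all voices busy, STEAL voice 0 (pitch 66, oldest) -> assign | voices=[62 63 67]
Op 5: note_on(68): all voices busy, STEAL voice 1 (pitch 63, oldest) -> assign | voices=[62 68 67]
Op 6: note_on(61): all voices busy, STEAL voice 2 (pitch 67, oldest) -> assign | voices=[62 68 61]
Op 7: note_on(73): all voices busy, STEAL voice 0 (pitch 62, oldest) -> assign | voices=[73 68 61]
Op 8: note_on(85): all voices busy, STEAL voice 1 (pitch 68, oldest) -> assign | voices=[73 85 61]

Answer: 66 63 67 62 68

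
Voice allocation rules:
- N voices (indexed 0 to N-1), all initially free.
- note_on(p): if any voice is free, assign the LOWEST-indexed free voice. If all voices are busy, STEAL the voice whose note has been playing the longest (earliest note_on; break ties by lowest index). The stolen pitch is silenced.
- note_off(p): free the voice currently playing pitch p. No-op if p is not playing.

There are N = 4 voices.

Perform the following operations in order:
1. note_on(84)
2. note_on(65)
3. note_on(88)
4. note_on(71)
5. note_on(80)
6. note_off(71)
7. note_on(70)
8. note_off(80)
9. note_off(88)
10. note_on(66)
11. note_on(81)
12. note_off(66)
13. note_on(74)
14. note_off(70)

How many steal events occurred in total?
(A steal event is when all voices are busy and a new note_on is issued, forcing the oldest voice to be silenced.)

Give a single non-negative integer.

Answer: 1

Derivation:
Op 1: note_on(84): voice 0 is free -> assigned | voices=[84 - - -]
Op 2: note_on(65): voice 1 is free -> assigned | voices=[84 65 - -]
Op 3: note_on(88): voice 2 is free -> assigned | voices=[84 65 88 -]
Op 4: note_on(71): voice 3 is free -> assigned | voices=[84 65 88 71]
Op 5: note_on(80): all voices busy, STEAL voice 0 (pitch 84, oldest) -> assign | voices=[80 65 88 71]
Op 6: note_off(71): free voice 3 | voices=[80 65 88 -]
Op 7: note_on(70): voice 3 is free -> assigned | voices=[80 65 88 70]
Op 8: note_off(80): free voice 0 | voices=[- 65 88 70]
Op 9: note_off(88): free voice 2 | voices=[- 65 - 70]
Op 10: note_on(66): voice 0 is free -> assigned | voices=[66 65 - 70]
Op 11: note_on(81): voice 2 is free -> assigned | voices=[66 65 81 70]
Op 12: note_off(66): free voice 0 | voices=[- 65 81 70]
Op 13: note_on(74): voice 0 is free -> assigned | voices=[74 65 81 70]
Op 14: note_off(70): free voice 3 | voices=[74 65 81 -]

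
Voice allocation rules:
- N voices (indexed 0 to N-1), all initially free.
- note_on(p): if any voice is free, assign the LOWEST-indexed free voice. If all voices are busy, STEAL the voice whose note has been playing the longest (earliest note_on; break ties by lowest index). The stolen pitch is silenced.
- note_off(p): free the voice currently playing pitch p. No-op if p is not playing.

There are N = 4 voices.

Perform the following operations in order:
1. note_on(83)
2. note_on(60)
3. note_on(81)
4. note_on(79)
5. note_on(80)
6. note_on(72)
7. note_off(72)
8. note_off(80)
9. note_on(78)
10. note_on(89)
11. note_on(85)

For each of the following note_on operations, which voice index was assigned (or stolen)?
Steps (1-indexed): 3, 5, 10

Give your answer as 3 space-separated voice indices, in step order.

Op 1: note_on(83): voice 0 is free -> assigned | voices=[83 - - -]
Op 2: note_on(60): voice 1 is free -> assigned | voices=[83 60 - -]
Op 3: note_on(81): voice 2 is free -> assigned | voices=[83 60 81 -]
Op 4: note_on(79): voice 3 is free -> assigned | voices=[83 60 81 79]
Op 5: note_on(80): all voices busy, STEAL voice 0 (pitch 83, oldest) -> assign | voices=[80 60 81 79]
Op 6: note_on(72): all voices busy, STEAL voice 1 (pitch 60, oldest) -> assign | voices=[80 72 81 79]
Op 7: note_off(72): free voice 1 | voices=[80 - 81 79]
Op 8: note_off(80): free voice 0 | voices=[- - 81 79]
Op 9: note_on(78): voice 0 is free -> assigned | voices=[78 - 81 79]
Op 10: note_on(89): voice 1 is free -> assigned | voices=[78 89 81 79]
Op 11: note_on(85): all voices busy, STEAL voice 2 (pitch 81, oldest) -> assign | voices=[78 89 85 79]

Answer: 2 0 1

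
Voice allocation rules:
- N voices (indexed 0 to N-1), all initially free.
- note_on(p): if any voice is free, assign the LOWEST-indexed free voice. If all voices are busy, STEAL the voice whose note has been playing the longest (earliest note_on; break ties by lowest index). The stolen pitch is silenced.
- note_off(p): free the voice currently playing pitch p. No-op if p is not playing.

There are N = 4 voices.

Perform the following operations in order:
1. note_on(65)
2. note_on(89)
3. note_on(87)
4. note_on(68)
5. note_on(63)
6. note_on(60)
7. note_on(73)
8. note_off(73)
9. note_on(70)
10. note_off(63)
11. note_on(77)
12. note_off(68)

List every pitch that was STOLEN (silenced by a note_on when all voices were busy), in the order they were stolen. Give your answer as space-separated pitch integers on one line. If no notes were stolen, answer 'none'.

Op 1: note_on(65): voice 0 is free -> assigned | voices=[65 - - -]
Op 2: note_on(89): voice 1 is free -> assigned | voices=[65 89 - -]
Op 3: note_on(87): voice 2 is free -> assigned | voices=[65 89 87 -]
Op 4: note_on(68): voice 3 is free -> assigned | voices=[65 89 87 68]
Op 5: note_on(63): all voices busy, STEAL voice 0 (pitch 65, oldest) -> assign | voices=[63 89 87 68]
Op 6: note_on(60): all voices busy, STEAL voice 1 (pitch 89, oldest) -> assign | voices=[63 60 87 68]
Op 7: note_on(73): all voices busy, STEAL voice 2 (pitch 87, oldest) -> assign | voices=[63 60 73 68]
Op 8: note_off(73): free voice 2 | voices=[63 60 - 68]
Op 9: note_on(70): voice 2 is free -> assigned | voices=[63 60 70 68]
Op 10: note_off(63): free voice 0 | voices=[- 60 70 68]
Op 11: note_on(77): voice 0 is free -> assigned | voices=[77 60 70 68]
Op 12: note_off(68): free voice 3 | voices=[77 60 70 -]

Answer: 65 89 87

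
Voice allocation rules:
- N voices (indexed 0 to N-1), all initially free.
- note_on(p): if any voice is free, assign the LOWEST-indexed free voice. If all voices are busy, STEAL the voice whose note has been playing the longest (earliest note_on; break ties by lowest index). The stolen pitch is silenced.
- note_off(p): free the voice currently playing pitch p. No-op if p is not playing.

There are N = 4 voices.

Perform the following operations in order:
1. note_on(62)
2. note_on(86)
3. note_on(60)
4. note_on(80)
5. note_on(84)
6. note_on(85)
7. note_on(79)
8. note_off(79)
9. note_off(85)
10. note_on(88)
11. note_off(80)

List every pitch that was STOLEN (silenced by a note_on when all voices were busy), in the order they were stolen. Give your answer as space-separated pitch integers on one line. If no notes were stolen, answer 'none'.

Answer: 62 86 60

Derivation:
Op 1: note_on(62): voice 0 is free -> assigned | voices=[62 - - -]
Op 2: note_on(86): voice 1 is free -> assigned | voices=[62 86 - -]
Op 3: note_on(60): voice 2 is free -> assigned | voices=[62 86 60 -]
Op 4: note_on(80): voice 3 is free -> assigned | voices=[62 86 60 80]
Op 5: note_on(84): all voices busy, STEAL voice 0 (pitch 62, oldest) -> assign | voices=[84 86 60 80]
Op 6: note_on(85): all voices busy, STEAL voice 1 (pitch 86, oldest) -> assign | voices=[84 85 60 80]
Op 7: note_on(79): all voices busy, STEAL voice 2 (pitch 60, oldest) -> assign | voices=[84 85 79 80]
Op 8: note_off(79): free voice 2 | voices=[84 85 - 80]
Op 9: note_off(85): free voice 1 | voices=[84 - - 80]
Op 10: note_on(88): voice 1 is free -> assigned | voices=[84 88 - 80]
Op 11: note_off(80): free voice 3 | voices=[84 88 - -]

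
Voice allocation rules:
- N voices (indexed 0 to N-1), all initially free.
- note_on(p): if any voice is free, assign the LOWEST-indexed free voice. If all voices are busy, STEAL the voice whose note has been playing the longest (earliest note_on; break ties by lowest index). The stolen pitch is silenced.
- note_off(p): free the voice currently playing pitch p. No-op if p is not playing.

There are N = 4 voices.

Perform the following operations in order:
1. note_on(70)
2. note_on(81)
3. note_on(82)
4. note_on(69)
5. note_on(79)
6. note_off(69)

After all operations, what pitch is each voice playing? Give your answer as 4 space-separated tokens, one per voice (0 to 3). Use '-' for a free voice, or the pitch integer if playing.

Answer: 79 81 82 -

Derivation:
Op 1: note_on(70): voice 0 is free -> assigned | voices=[70 - - -]
Op 2: note_on(81): voice 1 is free -> assigned | voices=[70 81 - -]
Op 3: note_on(82): voice 2 is free -> assigned | voices=[70 81 82 -]
Op 4: note_on(69): voice 3 is free -> assigned | voices=[70 81 82 69]
Op 5: note_on(79): all voices busy, STEAL voice 0 (pitch 70, oldest) -> assign | voices=[79 81 82 69]
Op 6: note_off(69): free voice 3 | voices=[79 81 82 -]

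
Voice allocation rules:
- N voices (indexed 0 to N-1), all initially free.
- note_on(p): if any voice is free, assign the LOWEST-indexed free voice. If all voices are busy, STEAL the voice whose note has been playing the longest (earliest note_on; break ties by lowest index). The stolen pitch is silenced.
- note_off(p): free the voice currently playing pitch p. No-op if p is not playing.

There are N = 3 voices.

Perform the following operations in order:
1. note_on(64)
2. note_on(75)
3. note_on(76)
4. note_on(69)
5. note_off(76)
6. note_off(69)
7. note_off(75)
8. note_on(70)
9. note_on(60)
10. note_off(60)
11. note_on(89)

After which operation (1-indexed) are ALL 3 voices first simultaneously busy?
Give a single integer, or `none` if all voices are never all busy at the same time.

Answer: 3

Derivation:
Op 1: note_on(64): voice 0 is free -> assigned | voices=[64 - -]
Op 2: note_on(75): voice 1 is free -> assigned | voices=[64 75 -]
Op 3: note_on(76): voice 2 is free -> assigned | voices=[64 75 76]
Op 4: note_on(69): all voices busy, STEAL voice 0 (pitch 64, oldest) -> assign | voices=[69 75 76]
Op 5: note_off(76): free voice 2 | voices=[69 75 -]
Op 6: note_off(69): free voice 0 | voices=[- 75 -]
Op 7: note_off(75): free voice 1 | voices=[- - -]
Op 8: note_on(70): voice 0 is free -> assigned | voices=[70 - -]
Op 9: note_on(60): voice 1 is free -> assigned | voices=[70 60 -]
Op 10: note_off(60): free voice 1 | voices=[70 - -]
Op 11: note_on(89): voice 1 is free -> assigned | voices=[70 89 -]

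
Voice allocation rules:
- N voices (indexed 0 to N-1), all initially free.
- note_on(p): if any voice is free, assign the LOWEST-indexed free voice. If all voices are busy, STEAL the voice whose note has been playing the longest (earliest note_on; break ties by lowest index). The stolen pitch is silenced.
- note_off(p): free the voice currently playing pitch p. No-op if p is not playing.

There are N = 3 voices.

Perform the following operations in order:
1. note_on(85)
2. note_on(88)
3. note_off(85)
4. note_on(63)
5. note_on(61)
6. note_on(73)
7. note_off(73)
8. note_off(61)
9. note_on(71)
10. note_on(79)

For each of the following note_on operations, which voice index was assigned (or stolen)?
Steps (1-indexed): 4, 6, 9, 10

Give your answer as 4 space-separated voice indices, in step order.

Answer: 0 1 1 2

Derivation:
Op 1: note_on(85): voice 0 is free -> assigned | voices=[85 - -]
Op 2: note_on(88): voice 1 is free -> assigned | voices=[85 88 -]
Op 3: note_off(85): free voice 0 | voices=[- 88 -]
Op 4: note_on(63): voice 0 is free -> assigned | voices=[63 88 -]
Op 5: note_on(61): voice 2 is free -> assigned | voices=[63 88 61]
Op 6: note_on(73): all voices busy, STEAL voice 1 (pitch 88, oldest) -> assign | voices=[63 73 61]
Op 7: note_off(73): free voice 1 | voices=[63 - 61]
Op 8: note_off(61): free voice 2 | voices=[63 - -]
Op 9: note_on(71): voice 1 is free -> assigned | voices=[63 71 -]
Op 10: note_on(79): voice 2 is free -> assigned | voices=[63 71 79]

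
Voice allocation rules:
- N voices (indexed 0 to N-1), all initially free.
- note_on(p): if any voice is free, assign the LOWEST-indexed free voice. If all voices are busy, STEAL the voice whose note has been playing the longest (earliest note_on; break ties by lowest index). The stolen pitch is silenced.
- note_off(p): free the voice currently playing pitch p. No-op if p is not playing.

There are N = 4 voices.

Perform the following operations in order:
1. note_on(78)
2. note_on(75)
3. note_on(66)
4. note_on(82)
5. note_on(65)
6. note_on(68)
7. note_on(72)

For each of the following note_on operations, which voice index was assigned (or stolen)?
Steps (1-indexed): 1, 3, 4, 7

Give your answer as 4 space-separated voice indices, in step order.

Op 1: note_on(78): voice 0 is free -> assigned | voices=[78 - - -]
Op 2: note_on(75): voice 1 is free -> assigned | voices=[78 75 - -]
Op 3: note_on(66): voice 2 is free -> assigned | voices=[78 75 66 -]
Op 4: note_on(82): voice 3 is free -> assigned | voices=[78 75 66 82]
Op 5: note_on(65): all voices busy, STEAL voice 0 (pitch 78, oldest) -> assign | voices=[65 75 66 82]
Op 6: note_on(68): all voices busy, STEAL voice 1 (pitch 75, oldest) -> assign | voices=[65 68 66 82]
Op 7: note_on(72): all voices busy, STEAL voice 2 (pitch 66, oldest) -> assign | voices=[65 68 72 82]

Answer: 0 2 3 2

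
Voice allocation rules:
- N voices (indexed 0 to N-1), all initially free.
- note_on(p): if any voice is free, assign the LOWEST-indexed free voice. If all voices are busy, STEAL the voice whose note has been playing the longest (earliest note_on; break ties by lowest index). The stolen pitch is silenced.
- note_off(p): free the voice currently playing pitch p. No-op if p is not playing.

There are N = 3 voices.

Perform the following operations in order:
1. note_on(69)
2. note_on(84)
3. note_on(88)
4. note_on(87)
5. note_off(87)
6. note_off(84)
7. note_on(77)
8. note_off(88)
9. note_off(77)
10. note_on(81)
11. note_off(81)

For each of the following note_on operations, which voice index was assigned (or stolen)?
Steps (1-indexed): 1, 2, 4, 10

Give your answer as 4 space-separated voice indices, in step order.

Op 1: note_on(69): voice 0 is free -> assigned | voices=[69 - -]
Op 2: note_on(84): voice 1 is free -> assigned | voices=[69 84 -]
Op 3: note_on(88): voice 2 is free -> assigned | voices=[69 84 88]
Op 4: note_on(87): all voices busy, STEAL voice 0 (pitch 69, oldest) -> assign | voices=[87 84 88]
Op 5: note_off(87): free voice 0 | voices=[- 84 88]
Op 6: note_off(84): free voice 1 | voices=[- - 88]
Op 7: note_on(77): voice 0 is free -> assigned | voices=[77 - 88]
Op 8: note_off(88): free voice 2 | voices=[77 - -]
Op 9: note_off(77): free voice 0 | voices=[- - -]
Op 10: note_on(81): voice 0 is free -> assigned | voices=[81 - -]
Op 11: note_off(81): free voice 0 | voices=[- - -]

Answer: 0 1 0 0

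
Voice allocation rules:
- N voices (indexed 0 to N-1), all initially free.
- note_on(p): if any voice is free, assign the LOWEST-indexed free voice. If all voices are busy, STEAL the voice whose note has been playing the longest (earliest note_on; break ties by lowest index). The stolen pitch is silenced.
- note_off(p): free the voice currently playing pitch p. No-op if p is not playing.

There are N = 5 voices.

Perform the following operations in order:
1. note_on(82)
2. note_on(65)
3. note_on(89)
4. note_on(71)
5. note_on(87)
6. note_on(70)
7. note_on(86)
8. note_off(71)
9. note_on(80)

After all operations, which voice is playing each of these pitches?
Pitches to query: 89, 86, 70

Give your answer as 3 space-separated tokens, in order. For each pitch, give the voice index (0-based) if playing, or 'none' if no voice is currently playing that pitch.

Answer: 2 1 0

Derivation:
Op 1: note_on(82): voice 0 is free -> assigned | voices=[82 - - - -]
Op 2: note_on(65): voice 1 is free -> assigned | voices=[82 65 - - -]
Op 3: note_on(89): voice 2 is free -> assigned | voices=[82 65 89 - -]
Op 4: note_on(71): voice 3 is free -> assigned | voices=[82 65 89 71 -]
Op 5: note_on(87): voice 4 is free -> assigned | voices=[82 65 89 71 87]
Op 6: note_on(70): all voices busy, STEAL voice 0 (pitch 82, oldest) -> assign | voices=[70 65 89 71 87]
Op 7: note_on(86): all voices busy, STEAL voice 1 (pitch 65, oldest) -> assign | voices=[70 86 89 71 87]
Op 8: note_off(71): free voice 3 | voices=[70 86 89 - 87]
Op 9: note_on(80): voice 3 is free -> assigned | voices=[70 86 89 80 87]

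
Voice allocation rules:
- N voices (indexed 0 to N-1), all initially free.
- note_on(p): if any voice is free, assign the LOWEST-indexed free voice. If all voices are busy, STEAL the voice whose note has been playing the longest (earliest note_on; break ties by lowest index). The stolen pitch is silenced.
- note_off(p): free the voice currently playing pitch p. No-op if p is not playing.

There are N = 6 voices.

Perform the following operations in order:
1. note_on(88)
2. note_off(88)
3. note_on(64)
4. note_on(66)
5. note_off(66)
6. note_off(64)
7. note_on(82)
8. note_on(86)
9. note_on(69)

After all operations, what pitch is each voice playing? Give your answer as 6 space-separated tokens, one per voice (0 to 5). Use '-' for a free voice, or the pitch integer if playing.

Op 1: note_on(88): voice 0 is free -> assigned | voices=[88 - - - - -]
Op 2: note_off(88): free voice 0 | voices=[- - - - - -]
Op 3: note_on(64): voice 0 is free -> assigned | voices=[64 - - - - -]
Op 4: note_on(66): voice 1 is free -> assigned | voices=[64 66 - - - -]
Op 5: note_off(66): free voice 1 | voices=[64 - - - - -]
Op 6: note_off(64): free voice 0 | voices=[- - - - - -]
Op 7: note_on(82): voice 0 is free -> assigned | voices=[82 - - - - -]
Op 8: note_on(86): voice 1 is free -> assigned | voices=[82 86 - - - -]
Op 9: note_on(69): voice 2 is free -> assigned | voices=[82 86 69 - - -]

Answer: 82 86 69 - - -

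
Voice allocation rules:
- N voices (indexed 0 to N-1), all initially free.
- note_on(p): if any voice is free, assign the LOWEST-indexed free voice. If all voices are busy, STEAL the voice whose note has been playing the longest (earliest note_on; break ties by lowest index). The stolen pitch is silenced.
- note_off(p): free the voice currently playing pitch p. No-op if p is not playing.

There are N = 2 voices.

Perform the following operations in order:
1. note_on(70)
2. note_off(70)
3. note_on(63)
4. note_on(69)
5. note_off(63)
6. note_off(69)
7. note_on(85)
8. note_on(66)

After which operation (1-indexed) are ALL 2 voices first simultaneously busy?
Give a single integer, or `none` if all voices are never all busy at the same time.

Op 1: note_on(70): voice 0 is free -> assigned | voices=[70 -]
Op 2: note_off(70): free voice 0 | voices=[- -]
Op 3: note_on(63): voice 0 is free -> assigned | voices=[63 -]
Op 4: note_on(69): voice 1 is free -> assigned | voices=[63 69]
Op 5: note_off(63): free voice 0 | voices=[- 69]
Op 6: note_off(69): free voice 1 | voices=[- -]
Op 7: note_on(85): voice 0 is free -> assigned | voices=[85 -]
Op 8: note_on(66): voice 1 is free -> assigned | voices=[85 66]

Answer: 4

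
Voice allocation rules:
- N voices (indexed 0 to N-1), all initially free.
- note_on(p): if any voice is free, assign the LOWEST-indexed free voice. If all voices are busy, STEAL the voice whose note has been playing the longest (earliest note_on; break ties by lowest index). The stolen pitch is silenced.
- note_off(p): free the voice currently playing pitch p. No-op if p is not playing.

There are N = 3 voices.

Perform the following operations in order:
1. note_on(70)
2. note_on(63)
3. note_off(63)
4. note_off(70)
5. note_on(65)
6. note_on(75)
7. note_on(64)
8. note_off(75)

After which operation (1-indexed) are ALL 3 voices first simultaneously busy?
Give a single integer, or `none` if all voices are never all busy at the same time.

Answer: 7

Derivation:
Op 1: note_on(70): voice 0 is free -> assigned | voices=[70 - -]
Op 2: note_on(63): voice 1 is free -> assigned | voices=[70 63 -]
Op 3: note_off(63): free voice 1 | voices=[70 - -]
Op 4: note_off(70): free voice 0 | voices=[- - -]
Op 5: note_on(65): voice 0 is free -> assigned | voices=[65 - -]
Op 6: note_on(75): voice 1 is free -> assigned | voices=[65 75 -]
Op 7: note_on(64): voice 2 is free -> assigned | voices=[65 75 64]
Op 8: note_off(75): free voice 1 | voices=[65 - 64]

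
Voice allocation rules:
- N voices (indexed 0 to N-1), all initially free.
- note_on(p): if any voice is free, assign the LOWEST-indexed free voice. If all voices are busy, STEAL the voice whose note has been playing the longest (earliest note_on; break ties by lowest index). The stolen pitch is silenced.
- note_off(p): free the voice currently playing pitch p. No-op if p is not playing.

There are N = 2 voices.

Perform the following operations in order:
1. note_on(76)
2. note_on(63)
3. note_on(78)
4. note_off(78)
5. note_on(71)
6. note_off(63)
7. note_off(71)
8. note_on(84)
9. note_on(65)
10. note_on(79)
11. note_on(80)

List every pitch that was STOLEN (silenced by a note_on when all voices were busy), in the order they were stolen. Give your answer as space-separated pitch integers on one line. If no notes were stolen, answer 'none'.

Answer: 76 84 65

Derivation:
Op 1: note_on(76): voice 0 is free -> assigned | voices=[76 -]
Op 2: note_on(63): voice 1 is free -> assigned | voices=[76 63]
Op 3: note_on(78): all voices busy, STEAL voice 0 (pitch 76, oldest) -> assign | voices=[78 63]
Op 4: note_off(78): free voice 0 | voices=[- 63]
Op 5: note_on(71): voice 0 is free -> assigned | voices=[71 63]
Op 6: note_off(63): free voice 1 | voices=[71 -]
Op 7: note_off(71): free voice 0 | voices=[- -]
Op 8: note_on(84): voice 0 is free -> assigned | voices=[84 -]
Op 9: note_on(65): voice 1 is free -> assigned | voices=[84 65]
Op 10: note_on(79): all voices busy, STEAL voice 0 (pitch 84, oldest) -> assign | voices=[79 65]
Op 11: note_on(80): all voices busy, STEAL voice 1 (pitch 65, oldest) -> assign | voices=[79 80]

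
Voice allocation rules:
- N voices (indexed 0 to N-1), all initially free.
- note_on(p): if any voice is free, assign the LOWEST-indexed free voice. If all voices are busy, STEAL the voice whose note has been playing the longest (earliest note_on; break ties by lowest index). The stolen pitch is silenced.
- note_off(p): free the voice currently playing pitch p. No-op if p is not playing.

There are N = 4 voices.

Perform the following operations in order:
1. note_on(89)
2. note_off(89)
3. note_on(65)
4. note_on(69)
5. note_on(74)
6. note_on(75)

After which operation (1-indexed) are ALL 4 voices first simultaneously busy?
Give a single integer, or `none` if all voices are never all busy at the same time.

Op 1: note_on(89): voice 0 is free -> assigned | voices=[89 - - -]
Op 2: note_off(89): free voice 0 | voices=[- - - -]
Op 3: note_on(65): voice 0 is free -> assigned | voices=[65 - - -]
Op 4: note_on(69): voice 1 is free -> assigned | voices=[65 69 - -]
Op 5: note_on(74): voice 2 is free -> assigned | voices=[65 69 74 -]
Op 6: note_on(75): voice 3 is free -> assigned | voices=[65 69 74 75]

Answer: 6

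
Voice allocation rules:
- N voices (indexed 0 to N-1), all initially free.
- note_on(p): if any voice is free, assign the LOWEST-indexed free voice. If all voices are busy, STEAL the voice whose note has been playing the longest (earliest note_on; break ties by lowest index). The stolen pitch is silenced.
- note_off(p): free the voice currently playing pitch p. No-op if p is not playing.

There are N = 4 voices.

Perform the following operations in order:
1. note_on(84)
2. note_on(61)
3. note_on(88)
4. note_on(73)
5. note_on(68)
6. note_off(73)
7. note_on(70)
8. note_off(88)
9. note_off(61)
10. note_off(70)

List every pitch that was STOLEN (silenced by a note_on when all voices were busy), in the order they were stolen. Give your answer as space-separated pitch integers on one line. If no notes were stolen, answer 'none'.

Answer: 84

Derivation:
Op 1: note_on(84): voice 0 is free -> assigned | voices=[84 - - -]
Op 2: note_on(61): voice 1 is free -> assigned | voices=[84 61 - -]
Op 3: note_on(88): voice 2 is free -> assigned | voices=[84 61 88 -]
Op 4: note_on(73): voice 3 is free -> assigned | voices=[84 61 88 73]
Op 5: note_on(68): all voices busy, STEAL voice 0 (pitch 84, oldest) -> assign | voices=[68 61 88 73]
Op 6: note_off(73): free voice 3 | voices=[68 61 88 -]
Op 7: note_on(70): voice 3 is free -> assigned | voices=[68 61 88 70]
Op 8: note_off(88): free voice 2 | voices=[68 61 - 70]
Op 9: note_off(61): free voice 1 | voices=[68 - - 70]
Op 10: note_off(70): free voice 3 | voices=[68 - - -]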